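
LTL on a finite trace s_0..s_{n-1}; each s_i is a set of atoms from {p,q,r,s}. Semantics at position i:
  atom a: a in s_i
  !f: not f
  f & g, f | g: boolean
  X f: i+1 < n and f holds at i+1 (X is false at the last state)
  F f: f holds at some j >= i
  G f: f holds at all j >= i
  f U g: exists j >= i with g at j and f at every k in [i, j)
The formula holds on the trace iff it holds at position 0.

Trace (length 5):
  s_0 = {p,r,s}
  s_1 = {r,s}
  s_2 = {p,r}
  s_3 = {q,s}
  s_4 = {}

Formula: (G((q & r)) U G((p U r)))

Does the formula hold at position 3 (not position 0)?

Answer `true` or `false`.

s_0={p,r,s}: (G((q & r)) U G((p U r)))=False G((q & r))=False (q & r)=False q=False r=True G((p U r))=False (p U r)=True p=True
s_1={r,s}: (G((q & r)) U G((p U r)))=False G((q & r))=False (q & r)=False q=False r=True G((p U r))=False (p U r)=True p=False
s_2={p,r}: (G((q & r)) U G((p U r)))=False G((q & r))=False (q & r)=False q=False r=True G((p U r))=False (p U r)=True p=True
s_3={q,s}: (G((q & r)) U G((p U r)))=False G((q & r))=False (q & r)=False q=True r=False G((p U r))=False (p U r)=False p=False
s_4={}: (G((q & r)) U G((p U r)))=False G((q & r))=False (q & r)=False q=False r=False G((p U r))=False (p U r)=False p=False
Evaluating at position 3: result = False

Answer: false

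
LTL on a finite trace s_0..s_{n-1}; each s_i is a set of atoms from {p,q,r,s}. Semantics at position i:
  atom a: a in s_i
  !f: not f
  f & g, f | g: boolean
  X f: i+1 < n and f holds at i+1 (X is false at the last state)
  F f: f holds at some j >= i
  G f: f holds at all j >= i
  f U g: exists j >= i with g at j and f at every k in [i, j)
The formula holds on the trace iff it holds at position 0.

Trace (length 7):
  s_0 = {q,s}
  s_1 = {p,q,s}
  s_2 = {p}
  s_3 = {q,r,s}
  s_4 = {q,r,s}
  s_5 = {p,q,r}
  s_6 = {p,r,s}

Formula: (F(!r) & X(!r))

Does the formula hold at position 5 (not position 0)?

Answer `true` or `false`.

Answer: false

Derivation:
s_0={q,s}: (F(!r) & X(!r))=True F(!r)=True !r=True r=False X(!r)=True
s_1={p,q,s}: (F(!r) & X(!r))=True F(!r)=True !r=True r=False X(!r)=True
s_2={p}: (F(!r) & X(!r))=False F(!r)=True !r=True r=False X(!r)=False
s_3={q,r,s}: (F(!r) & X(!r))=False F(!r)=False !r=False r=True X(!r)=False
s_4={q,r,s}: (F(!r) & X(!r))=False F(!r)=False !r=False r=True X(!r)=False
s_5={p,q,r}: (F(!r) & X(!r))=False F(!r)=False !r=False r=True X(!r)=False
s_6={p,r,s}: (F(!r) & X(!r))=False F(!r)=False !r=False r=True X(!r)=False
Evaluating at position 5: result = False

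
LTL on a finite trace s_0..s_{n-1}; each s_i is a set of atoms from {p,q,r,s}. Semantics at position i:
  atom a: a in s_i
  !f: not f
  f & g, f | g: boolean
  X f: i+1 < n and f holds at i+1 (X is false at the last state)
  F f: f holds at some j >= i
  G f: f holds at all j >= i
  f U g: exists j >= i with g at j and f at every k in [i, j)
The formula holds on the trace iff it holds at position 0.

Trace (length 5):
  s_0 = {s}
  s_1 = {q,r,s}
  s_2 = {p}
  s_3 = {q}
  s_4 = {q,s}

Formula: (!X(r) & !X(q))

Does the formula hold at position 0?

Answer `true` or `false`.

Answer: false

Derivation:
s_0={s}: (!X(r) & !X(q))=False !X(r)=False X(r)=True r=False !X(q)=False X(q)=True q=False
s_1={q,r,s}: (!X(r) & !X(q))=True !X(r)=True X(r)=False r=True !X(q)=True X(q)=False q=True
s_2={p}: (!X(r) & !X(q))=False !X(r)=True X(r)=False r=False !X(q)=False X(q)=True q=False
s_3={q}: (!X(r) & !X(q))=False !X(r)=True X(r)=False r=False !X(q)=False X(q)=True q=True
s_4={q,s}: (!X(r) & !X(q))=True !X(r)=True X(r)=False r=False !X(q)=True X(q)=False q=True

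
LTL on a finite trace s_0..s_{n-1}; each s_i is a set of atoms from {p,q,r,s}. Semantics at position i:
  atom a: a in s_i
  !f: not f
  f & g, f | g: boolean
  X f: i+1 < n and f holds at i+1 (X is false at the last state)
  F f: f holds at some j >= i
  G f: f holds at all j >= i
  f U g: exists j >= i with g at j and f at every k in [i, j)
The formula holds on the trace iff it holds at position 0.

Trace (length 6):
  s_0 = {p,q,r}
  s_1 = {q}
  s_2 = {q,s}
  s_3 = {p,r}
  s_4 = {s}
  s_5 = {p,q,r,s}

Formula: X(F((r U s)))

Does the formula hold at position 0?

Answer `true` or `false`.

Answer: true

Derivation:
s_0={p,q,r}: X(F((r U s)))=True F((r U s))=True (r U s)=False r=True s=False
s_1={q}: X(F((r U s)))=True F((r U s))=True (r U s)=False r=False s=False
s_2={q,s}: X(F((r U s)))=True F((r U s))=True (r U s)=True r=False s=True
s_3={p,r}: X(F((r U s)))=True F((r U s))=True (r U s)=True r=True s=False
s_4={s}: X(F((r U s)))=True F((r U s))=True (r U s)=True r=False s=True
s_5={p,q,r,s}: X(F((r U s)))=False F((r U s))=True (r U s)=True r=True s=True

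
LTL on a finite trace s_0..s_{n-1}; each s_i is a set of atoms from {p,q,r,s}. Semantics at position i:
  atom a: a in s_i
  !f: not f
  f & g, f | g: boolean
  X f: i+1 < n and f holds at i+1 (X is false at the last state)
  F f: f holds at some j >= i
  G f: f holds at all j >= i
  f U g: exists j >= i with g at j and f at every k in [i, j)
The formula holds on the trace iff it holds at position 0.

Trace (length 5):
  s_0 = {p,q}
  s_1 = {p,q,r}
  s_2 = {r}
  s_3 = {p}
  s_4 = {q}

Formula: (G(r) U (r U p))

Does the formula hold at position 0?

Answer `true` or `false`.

Answer: true

Derivation:
s_0={p,q}: (G(r) U (r U p))=True G(r)=False r=False (r U p)=True p=True
s_1={p,q,r}: (G(r) U (r U p))=True G(r)=False r=True (r U p)=True p=True
s_2={r}: (G(r) U (r U p))=True G(r)=False r=True (r U p)=True p=False
s_3={p}: (G(r) U (r U p))=True G(r)=False r=False (r U p)=True p=True
s_4={q}: (G(r) U (r U p))=False G(r)=False r=False (r U p)=False p=False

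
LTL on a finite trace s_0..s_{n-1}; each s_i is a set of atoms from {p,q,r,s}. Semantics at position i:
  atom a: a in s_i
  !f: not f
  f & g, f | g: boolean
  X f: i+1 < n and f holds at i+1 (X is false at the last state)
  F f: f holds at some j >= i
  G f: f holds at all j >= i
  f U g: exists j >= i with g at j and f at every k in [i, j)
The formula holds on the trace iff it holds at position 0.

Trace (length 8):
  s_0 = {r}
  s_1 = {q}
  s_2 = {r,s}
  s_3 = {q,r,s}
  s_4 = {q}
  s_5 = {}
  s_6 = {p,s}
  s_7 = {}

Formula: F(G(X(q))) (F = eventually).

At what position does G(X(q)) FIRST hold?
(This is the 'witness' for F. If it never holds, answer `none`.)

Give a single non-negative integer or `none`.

s_0={r}: G(X(q))=False X(q)=True q=False
s_1={q}: G(X(q))=False X(q)=False q=True
s_2={r,s}: G(X(q))=False X(q)=True q=False
s_3={q,r,s}: G(X(q))=False X(q)=True q=True
s_4={q}: G(X(q))=False X(q)=False q=True
s_5={}: G(X(q))=False X(q)=False q=False
s_6={p,s}: G(X(q))=False X(q)=False q=False
s_7={}: G(X(q))=False X(q)=False q=False
F(G(X(q))) does not hold (no witness exists).

Answer: none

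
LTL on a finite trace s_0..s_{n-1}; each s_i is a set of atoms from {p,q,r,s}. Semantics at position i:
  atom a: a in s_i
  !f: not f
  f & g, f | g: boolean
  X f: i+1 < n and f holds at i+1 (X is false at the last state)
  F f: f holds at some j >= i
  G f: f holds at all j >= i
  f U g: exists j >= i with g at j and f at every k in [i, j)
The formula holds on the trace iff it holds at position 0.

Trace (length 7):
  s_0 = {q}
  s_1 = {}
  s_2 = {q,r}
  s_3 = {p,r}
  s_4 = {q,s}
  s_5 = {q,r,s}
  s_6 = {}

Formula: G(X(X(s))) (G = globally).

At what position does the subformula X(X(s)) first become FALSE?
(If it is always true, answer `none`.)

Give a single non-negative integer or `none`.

Answer: 0

Derivation:
s_0={q}: X(X(s))=False X(s)=False s=False
s_1={}: X(X(s))=False X(s)=False s=False
s_2={q,r}: X(X(s))=True X(s)=False s=False
s_3={p,r}: X(X(s))=True X(s)=True s=False
s_4={q,s}: X(X(s))=False X(s)=True s=True
s_5={q,r,s}: X(X(s))=False X(s)=False s=True
s_6={}: X(X(s))=False X(s)=False s=False
G(X(X(s))) holds globally = False
First violation at position 0.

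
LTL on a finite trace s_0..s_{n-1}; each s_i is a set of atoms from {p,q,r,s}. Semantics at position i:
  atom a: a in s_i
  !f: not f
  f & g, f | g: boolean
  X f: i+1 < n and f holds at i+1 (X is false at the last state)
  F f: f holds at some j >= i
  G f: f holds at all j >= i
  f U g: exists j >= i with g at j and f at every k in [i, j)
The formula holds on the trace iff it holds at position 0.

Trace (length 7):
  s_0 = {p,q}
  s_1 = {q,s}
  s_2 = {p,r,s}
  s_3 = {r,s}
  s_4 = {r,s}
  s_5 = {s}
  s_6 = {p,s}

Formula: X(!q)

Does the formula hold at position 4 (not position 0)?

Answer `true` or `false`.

Answer: true

Derivation:
s_0={p,q}: X(!q)=False !q=False q=True
s_1={q,s}: X(!q)=True !q=False q=True
s_2={p,r,s}: X(!q)=True !q=True q=False
s_3={r,s}: X(!q)=True !q=True q=False
s_4={r,s}: X(!q)=True !q=True q=False
s_5={s}: X(!q)=True !q=True q=False
s_6={p,s}: X(!q)=False !q=True q=False
Evaluating at position 4: result = True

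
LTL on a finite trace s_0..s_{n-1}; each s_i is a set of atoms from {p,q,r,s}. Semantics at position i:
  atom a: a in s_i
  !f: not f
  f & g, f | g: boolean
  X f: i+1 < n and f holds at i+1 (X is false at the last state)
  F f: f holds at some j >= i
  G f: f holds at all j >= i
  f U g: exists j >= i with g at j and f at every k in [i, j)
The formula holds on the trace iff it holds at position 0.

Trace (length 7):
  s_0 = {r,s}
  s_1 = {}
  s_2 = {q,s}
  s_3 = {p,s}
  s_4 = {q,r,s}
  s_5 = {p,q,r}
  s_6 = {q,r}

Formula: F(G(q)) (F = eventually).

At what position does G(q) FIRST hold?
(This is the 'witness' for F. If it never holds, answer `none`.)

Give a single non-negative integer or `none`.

Answer: 4

Derivation:
s_0={r,s}: G(q)=False q=False
s_1={}: G(q)=False q=False
s_2={q,s}: G(q)=False q=True
s_3={p,s}: G(q)=False q=False
s_4={q,r,s}: G(q)=True q=True
s_5={p,q,r}: G(q)=True q=True
s_6={q,r}: G(q)=True q=True
F(G(q)) holds; first witness at position 4.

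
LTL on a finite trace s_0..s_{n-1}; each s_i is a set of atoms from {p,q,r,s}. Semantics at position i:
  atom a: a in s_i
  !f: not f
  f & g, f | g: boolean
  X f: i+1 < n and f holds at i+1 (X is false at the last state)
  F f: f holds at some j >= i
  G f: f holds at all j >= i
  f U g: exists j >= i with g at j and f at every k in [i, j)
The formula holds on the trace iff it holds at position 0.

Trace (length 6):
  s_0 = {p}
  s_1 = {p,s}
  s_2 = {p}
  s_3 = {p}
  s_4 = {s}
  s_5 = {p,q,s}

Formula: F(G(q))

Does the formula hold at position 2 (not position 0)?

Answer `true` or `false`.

s_0={p}: F(G(q))=True G(q)=False q=False
s_1={p,s}: F(G(q))=True G(q)=False q=False
s_2={p}: F(G(q))=True G(q)=False q=False
s_3={p}: F(G(q))=True G(q)=False q=False
s_4={s}: F(G(q))=True G(q)=False q=False
s_5={p,q,s}: F(G(q))=True G(q)=True q=True
Evaluating at position 2: result = True

Answer: true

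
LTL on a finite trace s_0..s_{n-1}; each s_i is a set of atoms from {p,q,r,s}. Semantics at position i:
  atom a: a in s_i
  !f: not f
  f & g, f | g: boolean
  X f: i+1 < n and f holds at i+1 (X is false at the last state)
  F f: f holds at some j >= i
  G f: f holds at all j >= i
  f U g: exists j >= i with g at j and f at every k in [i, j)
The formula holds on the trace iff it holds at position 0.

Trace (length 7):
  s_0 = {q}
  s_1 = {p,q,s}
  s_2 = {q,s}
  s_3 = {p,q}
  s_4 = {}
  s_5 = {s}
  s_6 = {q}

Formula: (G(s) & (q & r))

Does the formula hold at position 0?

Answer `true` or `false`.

Answer: false

Derivation:
s_0={q}: (G(s) & (q & r))=False G(s)=False s=False (q & r)=False q=True r=False
s_1={p,q,s}: (G(s) & (q & r))=False G(s)=False s=True (q & r)=False q=True r=False
s_2={q,s}: (G(s) & (q & r))=False G(s)=False s=True (q & r)=False q=True r=False
s_3={p,q}: (G(s) & (q & r))=False G(s)=False s=False (q & r)=False q=True r=False
s_4={}: (G(s) & (q & r))=False G(s)=False s=False (q & r)=False q=False r=False
s_5={s}: (G(s) & (q & r))=False G(s)=False s=True (q & r)=False q=False r=False
s_6={q}: (G(s) & (q & r))=False G(s)=False s=False (q & r)=False q=True r=False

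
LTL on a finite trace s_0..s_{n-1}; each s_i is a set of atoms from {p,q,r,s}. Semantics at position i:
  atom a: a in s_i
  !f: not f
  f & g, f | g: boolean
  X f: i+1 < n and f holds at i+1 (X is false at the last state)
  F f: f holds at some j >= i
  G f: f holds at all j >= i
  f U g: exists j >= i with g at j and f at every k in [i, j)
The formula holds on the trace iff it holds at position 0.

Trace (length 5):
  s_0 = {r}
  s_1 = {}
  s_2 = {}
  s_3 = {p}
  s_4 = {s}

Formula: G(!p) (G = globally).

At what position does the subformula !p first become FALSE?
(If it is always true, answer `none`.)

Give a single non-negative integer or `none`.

s_0={r}: !p=True p=False
s_1={}: !p=True p=False
s_2={}: !p=True p=False
s_3={p}: !p=False p=True
s_4={s}: !p=True p=False
G(!p) holds globally = False
First violation at position 3.

Answer: 3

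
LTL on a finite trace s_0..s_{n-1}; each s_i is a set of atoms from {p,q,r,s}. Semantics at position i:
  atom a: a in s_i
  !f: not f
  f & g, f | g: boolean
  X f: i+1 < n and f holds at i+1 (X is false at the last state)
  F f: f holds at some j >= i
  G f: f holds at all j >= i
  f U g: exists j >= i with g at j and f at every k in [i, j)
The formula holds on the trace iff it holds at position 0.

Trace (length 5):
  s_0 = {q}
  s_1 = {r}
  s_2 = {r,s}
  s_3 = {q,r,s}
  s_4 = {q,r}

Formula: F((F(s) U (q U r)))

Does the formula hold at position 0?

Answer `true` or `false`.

s_0={q}: F((F(s) U (q U r)))=True (F(s) U (q U r))=True F(s)=True s=False (q U r)=True q=True r=False
s_1={r}: F((F(s) U (q U r)))=True (F(s) U (q U r))=True F(s)=True s=False (q U r)=True q=False r=True
s_2={r,s}: F((F(s) U (q U r)))=True (F(s) U (q U r))=True F(s)=True s=True (q U r)=True q=False r=True
s_3={q,r,s}: F((F(s) U (q U r)))=True (F(s) U (q U r))=True F(s)=True s=True (q U r)=True q=True r=True
s_4={q,r}: F((F(s) U (q U r)))=True (F(s) U (q U r))=True F(s)=False s=False (q U r)=True q=True r=True

Answer: true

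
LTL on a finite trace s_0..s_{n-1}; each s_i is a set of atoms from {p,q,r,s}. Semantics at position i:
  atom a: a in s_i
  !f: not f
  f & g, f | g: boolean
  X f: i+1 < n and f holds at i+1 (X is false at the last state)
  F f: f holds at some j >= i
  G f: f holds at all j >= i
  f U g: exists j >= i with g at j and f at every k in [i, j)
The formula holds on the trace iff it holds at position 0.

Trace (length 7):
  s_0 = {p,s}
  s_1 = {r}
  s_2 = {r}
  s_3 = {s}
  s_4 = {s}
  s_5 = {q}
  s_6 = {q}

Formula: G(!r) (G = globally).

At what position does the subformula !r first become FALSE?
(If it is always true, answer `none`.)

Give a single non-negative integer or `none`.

Answer: 1

Derivation:
s_0={p,s}: !r=True r=False
s_1={r}: !r=False r=True
s_2={r}: !r=False r=True
s_3={s}: !r=True r=False
s_4={s}: !r=True r=False
s_5={q}: !r=True r=False
s_6={q}: !r=True r=False
G(!r) holds globally = False
First violation at position 1.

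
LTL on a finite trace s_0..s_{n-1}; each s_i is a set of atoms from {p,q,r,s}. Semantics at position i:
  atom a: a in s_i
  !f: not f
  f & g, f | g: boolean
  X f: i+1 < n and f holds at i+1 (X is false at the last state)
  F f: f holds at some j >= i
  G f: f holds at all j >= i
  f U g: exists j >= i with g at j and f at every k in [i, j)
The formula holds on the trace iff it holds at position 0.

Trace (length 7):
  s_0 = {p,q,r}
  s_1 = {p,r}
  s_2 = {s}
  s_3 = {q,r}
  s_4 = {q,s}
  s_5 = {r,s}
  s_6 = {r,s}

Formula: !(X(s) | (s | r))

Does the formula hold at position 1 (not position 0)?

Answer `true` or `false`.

Answer: false

Derivation:
s_0={p,q,r}: !(X(s) | (s | r))=False (X(s) | (s | r))=True X(s)=False s=False (s | r)=True r=True
s_1={p,r}: !(X(s) | (s | r))=False (X(s) | (s | r))=True X(s)=True s=False (s | r)=True r=True
s_2={s}: !(X(s) | (s | r))=False (X(s) | (s | r))=True X(s)=False s=True (s | r)=True r=False
s_3={q,r}: !(X(s) | (s | r))=False (X(s) | (s | r))=True X(s)=True s=False (s | r)=True r=True
s_4={q,s}: !(X(s) | (s | r))=False (X(s) | (s | r))=True X(s)=True s=True (s | r)=True r=False
s_5={r,s}: !(X(s) | (s | r))=False (X(s) | (s | r))=True X(s)=True s=True (s | r)=True r=True
s_6={r,s}: !(X(s) | (s | r))=False (X(s) | (s | r))=True X(s)=False s=True (s | r)=True r=True
Evaluating at position 1: result = False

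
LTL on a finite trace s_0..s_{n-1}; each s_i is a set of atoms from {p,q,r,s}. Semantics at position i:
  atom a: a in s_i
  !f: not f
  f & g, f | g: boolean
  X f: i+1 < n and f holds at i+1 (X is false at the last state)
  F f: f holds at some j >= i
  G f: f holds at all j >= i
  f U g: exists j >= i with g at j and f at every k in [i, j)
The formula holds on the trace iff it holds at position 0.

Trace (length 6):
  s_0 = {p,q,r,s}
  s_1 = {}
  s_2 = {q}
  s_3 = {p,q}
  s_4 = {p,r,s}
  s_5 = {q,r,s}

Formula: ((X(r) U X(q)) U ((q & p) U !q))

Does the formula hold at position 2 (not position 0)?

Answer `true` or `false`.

Answer: true

Derivation:
s_0={p,q,r,s}: ((X(r) U X(q)) U ((q & p) U !q))=True (X(r) U X(q))=False X(r)=False r=True X(q)=False q=True ((q & p) U !q)=True (q & p)=True p=True !q=False
s_1={}: ((X(r) U X(q)) U ((q & p) U !q))=True (X(r) U X(q))=True X(r)=False r=False X(q)=True q=False ((q & p) U !q)=True (q & p)=False p=False !q=True
s_2={q}: ((X(r) U X(q)) U ((q & p) U !q))=True (X(r) U X(q))=True X(r)=False r=False X(q)=True q=True ((q & p) U !q)=False (q & p)=False p=False !q=False
s_3={p,q}: ((X(r) U X(q)) U ((q & p) U !q))=True (X(r) U X(q))=True X(r)=True r=False X(q)=False q=True ((q & p) U !q)=True (q & p)=True p=True !q=False
s_4={p,r,s}: ((X(r) U X(q)) U ((q & p) U !q))=True (X(r) U X(q))=True X(r)=True r=True X(q)=True q=False ((q & p) U !q)=True (q & p)=False p=True !q=True
s_5={q,r,s}: ((X(r) U X(q)) U ((q & p) U !q))=False (X(r) U X(q))=False X(r)=False r=True X(q)=False q=True ((q & p) U !q)=False (q & p)=False p=False !q=False
Evaluating at position 2: result = True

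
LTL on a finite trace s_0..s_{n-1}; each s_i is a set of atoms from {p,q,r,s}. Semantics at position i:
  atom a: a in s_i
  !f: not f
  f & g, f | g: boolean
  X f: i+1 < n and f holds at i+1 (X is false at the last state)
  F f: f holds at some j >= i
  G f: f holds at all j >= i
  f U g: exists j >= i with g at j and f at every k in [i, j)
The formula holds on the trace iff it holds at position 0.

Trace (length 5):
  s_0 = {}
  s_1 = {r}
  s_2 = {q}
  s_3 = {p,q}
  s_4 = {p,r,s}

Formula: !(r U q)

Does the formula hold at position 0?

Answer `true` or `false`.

Answer: true

Derivation:
s_0={}: !(r U q)=True (r U q)=False r=False q=False
s_1={r}: !(r U q)=False (r U q)=True r=True q=False
s_2={q}: !(r U q)=False (r U q)=True r=False q=True
s_3={p,q}: !(r U q)=False (r U q)=True r=False q=True
s_4={p,r,s}: !(r U q)=True (r U q)=False r=True q=False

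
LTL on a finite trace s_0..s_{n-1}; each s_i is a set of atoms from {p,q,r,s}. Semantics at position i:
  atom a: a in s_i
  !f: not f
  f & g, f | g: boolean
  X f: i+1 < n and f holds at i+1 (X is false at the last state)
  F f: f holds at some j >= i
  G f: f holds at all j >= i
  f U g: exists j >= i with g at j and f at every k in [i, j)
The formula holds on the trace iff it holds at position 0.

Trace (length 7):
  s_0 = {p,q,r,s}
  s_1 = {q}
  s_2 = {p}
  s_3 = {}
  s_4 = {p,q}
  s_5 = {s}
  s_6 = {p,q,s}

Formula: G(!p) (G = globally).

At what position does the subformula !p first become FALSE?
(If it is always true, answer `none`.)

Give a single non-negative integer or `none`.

s_0={p,q,r,s}: !p=False p=True
s_1={q}: !p=True p=False
s_2={p}: !p=False p=True
s_3={}: !p=True p=False
s_4={p,q}: !p=False p=True
s_5={s}: !p=True p=False
s_6={p,q,s}: !p=False p=True
G(!p) holds globally = False
First violation at position 0.

Answer: 0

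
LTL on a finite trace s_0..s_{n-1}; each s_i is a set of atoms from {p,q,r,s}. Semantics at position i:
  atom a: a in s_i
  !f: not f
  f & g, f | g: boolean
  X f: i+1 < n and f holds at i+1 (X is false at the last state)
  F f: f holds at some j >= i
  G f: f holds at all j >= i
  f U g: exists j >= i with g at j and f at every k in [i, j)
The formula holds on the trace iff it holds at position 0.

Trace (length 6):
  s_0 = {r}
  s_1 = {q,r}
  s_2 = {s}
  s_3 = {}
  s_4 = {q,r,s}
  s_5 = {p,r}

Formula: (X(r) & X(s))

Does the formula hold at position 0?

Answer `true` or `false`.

Answer: false

Derivation:
s_0={r}: (X(r) & X(s))=False X(r)=True r=True X(s)=False s=False
s_1={q,r}: (X(r) & X(s))=False X(r)=False r=True X(s)=True s=False
s_2={s}: (X(r) & X(s))=False X(r)=False r=False X(s)=False s=True
s_3={}: (X(r) & X(s))=True X(r)=True r=False X(s)=True s=False
s_4={q,r,s}: (X(r) & X(s))=False X(r)=True r=True X(s)=False s=True
s_5={p,r}: (X(r) & X(s))=False X(r)=False r=True X(s)=False s=False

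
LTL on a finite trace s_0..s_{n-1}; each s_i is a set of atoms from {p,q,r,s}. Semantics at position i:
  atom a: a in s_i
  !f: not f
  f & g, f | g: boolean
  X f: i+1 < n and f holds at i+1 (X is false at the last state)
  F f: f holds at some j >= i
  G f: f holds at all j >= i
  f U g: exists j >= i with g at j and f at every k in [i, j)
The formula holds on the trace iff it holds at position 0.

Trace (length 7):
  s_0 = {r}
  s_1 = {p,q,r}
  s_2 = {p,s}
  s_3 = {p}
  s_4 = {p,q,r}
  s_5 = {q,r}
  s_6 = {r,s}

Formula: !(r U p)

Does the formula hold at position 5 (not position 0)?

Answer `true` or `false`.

s_0={r}: !(r U p)=False (r U p)=True r=True p=False
s_1={p,q,r}: !(r U p)=False (r U p)=True r=True p=True
s_2={p,s}: !(r U p)=False (r U p)=True r=False p=True
s_3={p}: !(r U p)=False (r U p)=True r=False p=True
s_4={p,q,r}: !(r U p)=False (r U p)=True r=True p=True
s_5={q,r}: !(r U p)=True (r U p)=False r=True p=False
s_6={r,s}: !(r U p)=True (r U p)=False r=True p=False
Evaluating at position 5: result = True

Answer: true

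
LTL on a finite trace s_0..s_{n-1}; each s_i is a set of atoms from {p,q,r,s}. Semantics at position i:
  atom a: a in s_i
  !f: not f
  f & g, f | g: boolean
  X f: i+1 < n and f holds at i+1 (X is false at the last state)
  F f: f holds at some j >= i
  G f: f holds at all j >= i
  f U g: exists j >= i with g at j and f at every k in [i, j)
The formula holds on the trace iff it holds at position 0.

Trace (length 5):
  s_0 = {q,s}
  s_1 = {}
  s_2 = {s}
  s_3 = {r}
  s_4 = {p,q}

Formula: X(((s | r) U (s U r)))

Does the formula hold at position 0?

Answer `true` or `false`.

Answer: false

Derivation:
s_0={q,s}: X(((s | r) U (s U r)))=False ((s | r) U (s U r))=False (s | r)=True s=True r=False (s U r)=False
s_1={}: X(((s | r) U (s U r)))=True ((s | r) U (s U r))=False (s | r)=False s=False r=False (s U r)=False
s_2={s}: X(((s | r) U (s U r)))=True ((s | r) U (s U r))=True (s | r)=True s=True r=False (s U r)=True
s_3={r}: X(((s | r) U (s U r)))=False ((s | r) U (s U r))=True (s | r)=True s=False r=True (s U r)=True
s_4={p,q}: X(((s | r) U (s U r)))=False ((s | r) U (s U r))=False (s | r)=False s=False r=False (s U r)=False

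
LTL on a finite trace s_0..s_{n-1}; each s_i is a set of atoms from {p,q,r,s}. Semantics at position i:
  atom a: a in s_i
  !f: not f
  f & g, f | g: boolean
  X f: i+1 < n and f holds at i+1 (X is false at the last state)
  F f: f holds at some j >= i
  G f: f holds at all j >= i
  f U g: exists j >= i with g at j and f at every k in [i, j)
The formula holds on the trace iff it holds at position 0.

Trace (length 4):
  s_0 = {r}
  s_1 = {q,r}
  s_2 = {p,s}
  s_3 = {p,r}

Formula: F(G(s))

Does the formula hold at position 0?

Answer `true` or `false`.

Answer: false

Derivation:
s_0={r}: F(G(s))=False G(s)=False s=False
s_1={q,r}: F(G(s))=False G(s)=False s=False
s_2={p,s}: F(G(s))=False G(s)=False s=True
s_3={p,r}: F(G(s))=False G(s)=False s=False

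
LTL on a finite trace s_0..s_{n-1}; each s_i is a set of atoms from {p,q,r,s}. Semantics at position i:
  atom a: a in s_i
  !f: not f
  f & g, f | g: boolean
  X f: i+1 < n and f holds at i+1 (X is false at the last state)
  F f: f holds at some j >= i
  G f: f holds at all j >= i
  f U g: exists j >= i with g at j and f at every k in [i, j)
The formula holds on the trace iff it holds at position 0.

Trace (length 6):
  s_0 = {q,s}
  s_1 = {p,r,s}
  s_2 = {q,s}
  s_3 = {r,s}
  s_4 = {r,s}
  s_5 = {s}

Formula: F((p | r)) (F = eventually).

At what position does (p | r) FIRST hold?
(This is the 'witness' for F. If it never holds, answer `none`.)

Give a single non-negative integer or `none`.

s_0={q,s}: (p | r)=False p=False r=False
s_1={p,r,s}: (p | r)=True p=True r=True
s_2={q,s}: (p | r)=False p=False r=False
s_3={r,s}: (p | r)=True p=False r=True
s_4={r,s}: (p | r)=True p=False r=True
s_5={s}: (p | r)=False p=False r=False
F((p | r)) holds; first witness at position 1.

Answer: 1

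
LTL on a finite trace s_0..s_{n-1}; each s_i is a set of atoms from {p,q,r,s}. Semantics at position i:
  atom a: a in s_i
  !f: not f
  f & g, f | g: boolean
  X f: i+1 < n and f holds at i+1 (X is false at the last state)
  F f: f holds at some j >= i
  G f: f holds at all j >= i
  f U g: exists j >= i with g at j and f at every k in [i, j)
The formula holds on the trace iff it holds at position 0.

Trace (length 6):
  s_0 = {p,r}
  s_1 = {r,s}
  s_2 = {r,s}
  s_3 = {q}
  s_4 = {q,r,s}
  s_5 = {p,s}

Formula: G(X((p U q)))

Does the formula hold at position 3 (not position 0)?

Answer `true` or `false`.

s_0={p,r}: G(X((p U q)))=False X((p U q))=False (p U q)=False p=True q=False
s_1={r,s}: G(X((p U q)))=False X((p U q))=False (p U q)=False p=False q=False
s_2={r,s}: G(X((p U q)))=False X((p U q))=True (p U q)=False p=False q=False
s_3={q}: G(X((p U q)))=False X((p U q))=True (p U q)=True p=False q=True
s_4={q,r,s}: G(X((p U q)))=False X((p U q))=False (p U q)=True p=False q=True
s_5={p,s}: G(X((p U q)))=False X((p U q))=False (p U q)=False p=True q=False
Evaluating at position 3: result = False

Answer: false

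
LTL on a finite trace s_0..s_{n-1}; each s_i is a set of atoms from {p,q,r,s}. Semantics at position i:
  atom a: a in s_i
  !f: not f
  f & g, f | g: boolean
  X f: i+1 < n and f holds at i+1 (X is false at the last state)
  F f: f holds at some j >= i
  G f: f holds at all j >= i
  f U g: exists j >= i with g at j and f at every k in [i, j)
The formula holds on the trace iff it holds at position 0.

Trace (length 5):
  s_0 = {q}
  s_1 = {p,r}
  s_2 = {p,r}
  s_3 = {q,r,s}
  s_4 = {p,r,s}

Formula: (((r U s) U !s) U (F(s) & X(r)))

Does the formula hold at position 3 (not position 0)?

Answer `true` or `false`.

s_0={q}: (((r U s) U !s) U (F(s) & X(r)))=True ((r U s) U !s)=True (r U s)=False r=False s=False !s=True (F(s) & X(r))=True F(s)=True X(r)=True
s_1={p,r}: (((r U s) U !s) U (F(s) & X(r)))=True ((r U s) U !s)=True (r U s)=True r=True s=False !s=True (F(s) & X(r))=True F(s)=True X(r)=True
s_2={p,r}: (((r U s) U !s) U (F(s) & X(r)))=True ((r U s) U !s)=True (r U s)=True r=True s=False !s=True (F(s) & X(r))=True F(s)=True X(r)=True
s_3={q,r,s}: (((r U s) U !s) U (F(s) & X(r)))=True ((r U s) U !s)=False (r U s)=True r=True s=True !s=False (F(s) & X(r))=True F(s)=True X(r)=True
s_4={p,r,s}: (((r U s) U !s) U (F(s) & X(r)))=False ((r U s) U !s)=False (r U s)=True r=True s=True !s=False (F(s) & X(r))=False F(s)=True X(r)=False
Evaluating at position 3: result = True

Answer: true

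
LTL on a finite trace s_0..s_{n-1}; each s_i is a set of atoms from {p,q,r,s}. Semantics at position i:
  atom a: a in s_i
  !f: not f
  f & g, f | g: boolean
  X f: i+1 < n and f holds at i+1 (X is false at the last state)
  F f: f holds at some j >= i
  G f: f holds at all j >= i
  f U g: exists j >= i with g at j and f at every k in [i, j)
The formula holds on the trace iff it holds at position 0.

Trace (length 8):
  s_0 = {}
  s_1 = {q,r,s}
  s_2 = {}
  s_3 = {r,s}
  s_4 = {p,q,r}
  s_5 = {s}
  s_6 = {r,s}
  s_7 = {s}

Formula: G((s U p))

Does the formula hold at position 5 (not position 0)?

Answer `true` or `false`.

Answer: false

Derivation:
s_0={}: G((s U p))=False (s U p)=False s=False p=False
s_1={q,r,s}: G((s U p))=False (s U p)=False s=True p=False
s_2={}: G((s U p))=False (s U p)=False s=False p=False
s_3={r,s}: G((s U p))=False (s U p)=True s=True p=False
s_4={p,q,r}: G((s U p))=False (s U p)=True s=False p=True
s_5={s}: G((s U p))=False (s U p)=False s=True p=False
s_6={r,s}: G((s U p))=False (s U p)=False s=True p=False
s_7={s}: G((s U p))=False (s U p)=False s=True p=False
Evaluating at position 5: result = False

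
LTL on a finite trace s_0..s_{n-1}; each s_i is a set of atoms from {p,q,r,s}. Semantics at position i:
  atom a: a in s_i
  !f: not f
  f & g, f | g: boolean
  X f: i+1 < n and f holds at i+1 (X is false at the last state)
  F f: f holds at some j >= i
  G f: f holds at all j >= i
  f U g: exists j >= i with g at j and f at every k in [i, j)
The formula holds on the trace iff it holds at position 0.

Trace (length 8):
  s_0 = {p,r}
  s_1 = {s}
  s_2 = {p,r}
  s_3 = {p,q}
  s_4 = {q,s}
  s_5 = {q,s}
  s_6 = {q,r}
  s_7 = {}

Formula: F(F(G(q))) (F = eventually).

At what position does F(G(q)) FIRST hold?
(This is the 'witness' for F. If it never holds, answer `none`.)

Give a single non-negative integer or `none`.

Answer: none

Derivation:
s_0={p,r}: F(G(q))=False G(q)=False q=False
s_1={s}: F(G(q))=False G(q)=False q=False
s_2={p,r}: F(G(q))=False G(q)=False q=False
s_3={p,q}: F(G(q))=False G(q)=False q=True
s_4={q,s}: F(G(q))=False G(q)=False q=True
s_5={q,s}: F(G(q))=False G(q)=False q=True
s_6={q,r}: F(G(q))=False G(q)=False q=True
s_7={}: F(G(q))=False G(q)=False q=False
F(F(G(q))) does not hold (no witness exists).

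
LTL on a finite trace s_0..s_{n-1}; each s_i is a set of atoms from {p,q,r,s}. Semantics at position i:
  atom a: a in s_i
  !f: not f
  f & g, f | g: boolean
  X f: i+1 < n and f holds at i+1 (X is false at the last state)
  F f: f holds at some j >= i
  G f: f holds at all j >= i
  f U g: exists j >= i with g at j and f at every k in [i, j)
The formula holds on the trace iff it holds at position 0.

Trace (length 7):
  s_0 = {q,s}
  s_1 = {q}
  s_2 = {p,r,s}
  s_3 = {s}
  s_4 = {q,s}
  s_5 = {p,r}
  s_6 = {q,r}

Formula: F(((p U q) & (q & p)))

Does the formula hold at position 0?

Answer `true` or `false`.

s_0={q,s}: F(((p U q) & (q & p)))=False ((p U q) & (q & p))=False (p U q)=True p=False q=True (q & p)=False
s_1={q}: F(((p U q) & (q & p)))=False ((p U q) & (q & p))=False (p U q)=True p=False q=True (q & p)=False
s_2={p,r,s}: F(((p U q) & (q & p)))=False ((p U q) & (q & p))=False (p U q)=False p=True q=False (q & p)=False
s_3={s}: F(((p U q) & (q & p)))=False ((p U q) & (q & p))=False (p U q)=False p=False q=False (q & p)=False
s_4={q,s}: F(((p U q) & (q & p)))=False ((p U q) & (q & p))=False (p U q)=True p=False q=True (q & p)=False
s_5={p,r}: F(((p U q) & (q & p)))=False ((p U q) & (q & p))=False (p U q)=True p=True q=False (q & p)=False
s_6={q,r}: F(((p U q) & (q & p)))=False ((p U q) & (q & p))=False (p U q)=True p=False q=True (q & p)=False

Answer: false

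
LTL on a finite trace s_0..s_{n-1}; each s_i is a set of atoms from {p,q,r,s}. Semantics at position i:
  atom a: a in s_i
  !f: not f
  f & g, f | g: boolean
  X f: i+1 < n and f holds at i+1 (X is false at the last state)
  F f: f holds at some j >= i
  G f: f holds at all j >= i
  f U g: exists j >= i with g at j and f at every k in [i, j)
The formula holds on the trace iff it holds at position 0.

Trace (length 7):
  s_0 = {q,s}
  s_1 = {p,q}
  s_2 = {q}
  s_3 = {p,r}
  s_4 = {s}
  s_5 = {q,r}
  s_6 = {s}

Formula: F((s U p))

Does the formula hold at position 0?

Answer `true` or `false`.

s_0={q,s}: F((s U p))=True (s U p)=True s=True p=False
s_1={p,q}: F((s U p))=True (s U p)=True s=False p=True
s_2={q}: F((s U p))=True (s U p)=False s=False p=False
s_3={p,r}: F((s U p))=True (s U p)=True s=False p=True
s_4={s}: F((s U p))=False (s U p)=False s=True p=False
s_5={q,r}: F((s U p))=False (s U p)=False s=False p=False
s_6={s}: F((s U p))=False (s U p)=False s=True p=False

Answer: true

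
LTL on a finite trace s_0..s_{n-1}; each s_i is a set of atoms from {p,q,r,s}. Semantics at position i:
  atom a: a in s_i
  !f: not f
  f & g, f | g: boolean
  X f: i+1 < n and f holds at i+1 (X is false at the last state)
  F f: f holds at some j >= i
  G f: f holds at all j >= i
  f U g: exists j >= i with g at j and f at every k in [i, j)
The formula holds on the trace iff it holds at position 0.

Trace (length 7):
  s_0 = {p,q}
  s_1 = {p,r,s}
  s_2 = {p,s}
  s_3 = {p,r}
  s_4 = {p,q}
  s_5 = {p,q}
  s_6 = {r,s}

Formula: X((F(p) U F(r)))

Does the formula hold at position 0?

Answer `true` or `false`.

Answer: true

Derivation:
s_0={p,q}: X((F(p) U F(r)))=True (F(p) U F(r))=True F(p)=True p=True F(r)=True r=False
s_1={p,r,s}: X((F(p) U F(r)))=True (F(p) U F(r))=True F(p)=True p=True F(r)=True r=True
s_2={p,s}: X((F(p) U F(r)))=True (F(p) U F(r))=True F(p)=True p=True F(r)=True r=False
s_3={p,r}: X((F(p) U F(r)))=True (F(p) U F(r))=True F(p)=True p=True F(r)=True r=True
s_4={p,q}: X((F(p) U F(r)))=True (F(p) U F(r))=True F(p)=True p=True F(r)=True r=False
s_5={p,q}: X((F(p) U F(r)))=True (F(p) U F(r))=True F(p)=True p=True F(r)=True r=False
s_6={r,s}: X((F(p) U F(r)))=False (F(p) U F(r))=True F(p)=False p=False F(r)=True r=True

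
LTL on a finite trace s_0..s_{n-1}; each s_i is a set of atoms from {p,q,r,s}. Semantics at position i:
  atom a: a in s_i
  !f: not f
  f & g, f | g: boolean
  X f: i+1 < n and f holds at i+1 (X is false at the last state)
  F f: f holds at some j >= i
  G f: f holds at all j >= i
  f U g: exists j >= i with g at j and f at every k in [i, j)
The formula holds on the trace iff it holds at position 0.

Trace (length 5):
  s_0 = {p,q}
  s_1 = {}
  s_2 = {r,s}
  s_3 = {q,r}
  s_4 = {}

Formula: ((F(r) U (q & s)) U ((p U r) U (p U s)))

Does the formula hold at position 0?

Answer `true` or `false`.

s_0={p,q}: ((F(r) U (q & s)) U ((p U r) U (p U s)))=False (F(r) U (q & s))=False F(r)=True r=False (q & s)=False q=True s=False ((p U r) U (p U s))=False (p U r)=False p=True (p U s)=False
s_1={}: ((F(r) U (q & s)) U ((p U r) U (p U s)))=False (F(r) U (q & s))=False F(r)=True r=False (q & s)=False q=False s=False ((p U r) U (p U s))=False (p U r)=False p=False (p U s)=False
s_2={r,s}: ((F(r) U (q & s)) U ((p U r) U (p U s)))=True (F(r) U (q & s))=False F(r)=True r=True (q & s)=False q=False s=True ((p U r) U (p U s))=True (p U r)=True p=False (p U s)=True
s_3={q,r}: ((F(r) U (q & s)) U ((p U r) U (p U s)))=False (F(r) U (q & s))=False F(r)=True r=True (q & s)=False q=True s=False ((p U r) U (p U s))=False (p U r)=True p=False (p U s)=False
s_4={}: ((F(r) U (q & s)) U ((p U r) U (p U s)))=False (F(r) U (q & s))=False F(r)=False r=False (q & s)=False q=False s=False ((p U r) U (p U s))=False (p U r)=False p=False (p U s)=False

Answer: false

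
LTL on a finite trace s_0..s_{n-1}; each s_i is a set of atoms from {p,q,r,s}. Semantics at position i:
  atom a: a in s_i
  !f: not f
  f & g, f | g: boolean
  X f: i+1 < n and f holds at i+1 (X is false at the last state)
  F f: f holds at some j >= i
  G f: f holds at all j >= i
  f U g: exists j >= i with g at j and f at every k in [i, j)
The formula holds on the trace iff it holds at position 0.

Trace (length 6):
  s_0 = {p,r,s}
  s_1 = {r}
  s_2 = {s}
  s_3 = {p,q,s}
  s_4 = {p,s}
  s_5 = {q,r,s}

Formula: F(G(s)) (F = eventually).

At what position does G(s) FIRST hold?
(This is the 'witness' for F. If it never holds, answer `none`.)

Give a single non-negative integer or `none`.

s_0={p,r,s}: G(s)=False s=True
s_1={r}: G(s)=False s=False
s_2={s}: G(s)=True s=True
s_3={p,q,s}: G(s)=True s=True
s_4={p,s}: G(s)=True s=True
s_5={q,r,s}: G(s)=True s=True
F(G(s)) holds; first witness at position 2.

Answer: 2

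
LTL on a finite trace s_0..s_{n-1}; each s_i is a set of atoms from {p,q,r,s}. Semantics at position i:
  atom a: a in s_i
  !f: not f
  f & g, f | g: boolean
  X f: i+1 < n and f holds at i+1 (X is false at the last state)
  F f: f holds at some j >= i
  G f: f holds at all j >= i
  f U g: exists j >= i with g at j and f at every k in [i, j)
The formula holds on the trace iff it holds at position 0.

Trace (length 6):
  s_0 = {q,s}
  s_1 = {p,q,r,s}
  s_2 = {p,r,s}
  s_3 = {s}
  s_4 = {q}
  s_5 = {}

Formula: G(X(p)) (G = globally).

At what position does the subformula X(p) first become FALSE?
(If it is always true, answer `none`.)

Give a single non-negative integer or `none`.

s_0={q,s}: X(p)=True p=False
s_1={p,q,r,s}: X(p)=True p=True
s_2={p,r,s}: X(p)=False p=True
s_3={s}: X(p)=False p=False
s_4={q}: X(p)=False p=False
s_5={}: X(p)=False p=False
G(X(p)) holds globally = False
First violation at position 2.

Answer: 2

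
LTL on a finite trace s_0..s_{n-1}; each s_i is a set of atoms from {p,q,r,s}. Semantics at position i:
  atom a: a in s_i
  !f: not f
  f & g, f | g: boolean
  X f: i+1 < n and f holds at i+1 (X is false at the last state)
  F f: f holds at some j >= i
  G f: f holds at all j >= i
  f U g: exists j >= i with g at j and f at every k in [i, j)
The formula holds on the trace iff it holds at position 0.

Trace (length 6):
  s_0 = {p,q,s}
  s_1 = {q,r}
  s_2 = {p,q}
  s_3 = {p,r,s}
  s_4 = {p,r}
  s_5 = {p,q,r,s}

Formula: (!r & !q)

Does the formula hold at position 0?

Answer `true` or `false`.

s_0={p,q,s}: (!r & !q)=False !r=True r=False !q=False q=True
s_1={q,r}: (!r & !q)=False !r=False r=True !q=False q=True
s_2={p,q}: (!r & !q)=False !r=True r=False !q=False q=True
s_3={p,r,s}: (!r & !q)=False !r=False r=True !q=True q=False
s_4={p,r}: (!r & !q)=False !r=False r=True !q=True q=False
s_5={p,q,r,s}: (!r & !q)=False !r=False r=True !q=False q=True

Answer: false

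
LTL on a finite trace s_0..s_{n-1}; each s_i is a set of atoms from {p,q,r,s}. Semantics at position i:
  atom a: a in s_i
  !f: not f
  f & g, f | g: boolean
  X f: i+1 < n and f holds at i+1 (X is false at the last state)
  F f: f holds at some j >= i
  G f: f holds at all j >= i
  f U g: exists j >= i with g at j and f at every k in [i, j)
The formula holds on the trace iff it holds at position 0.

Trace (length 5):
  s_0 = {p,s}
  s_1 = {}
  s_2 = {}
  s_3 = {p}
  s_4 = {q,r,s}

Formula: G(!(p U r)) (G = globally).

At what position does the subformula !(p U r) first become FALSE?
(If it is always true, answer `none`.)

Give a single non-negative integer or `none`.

s_0={p,s}: !(p U r)=True (p U r)=False p=True r=False
s_1={}: !(p U r)=True (p U r)=False p=False r=False
s_2={}: !(p U r)=True (p U r)=False p=False r=False
s_3={p}: !(p U r)=False (p U r)=True p=True r=False
s_4={q,r,s}: !(p U r)=False (p U r)=True p=False r=True
G(!(p U r)) holds globally = False
First violation at position 3.

Answer: 3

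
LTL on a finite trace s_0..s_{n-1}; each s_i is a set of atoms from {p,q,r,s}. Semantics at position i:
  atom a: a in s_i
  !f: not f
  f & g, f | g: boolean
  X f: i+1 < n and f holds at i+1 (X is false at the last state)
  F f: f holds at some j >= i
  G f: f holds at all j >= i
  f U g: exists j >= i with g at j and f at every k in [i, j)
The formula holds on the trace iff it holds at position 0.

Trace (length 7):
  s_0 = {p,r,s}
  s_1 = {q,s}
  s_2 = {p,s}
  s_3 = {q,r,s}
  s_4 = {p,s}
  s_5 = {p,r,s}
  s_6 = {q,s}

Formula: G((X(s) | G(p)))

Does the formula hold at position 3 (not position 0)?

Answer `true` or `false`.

s_0={p,r,s}: G((X(s) | G(p)))=False (X(s) | G(p))=True X(s)=True s=True G(p)=False p=True
s_1={q,s}: G((X(s) | G(p)))=False (X(s) | G(p))=True X(s)=True s=True G(p)=False p=False
s_2={p,s}: G((X(s) | G(p)))=False (X(s) | G(p))=True X(s)=True s=True G(p)=False p=True
s_3={q,r,s}: G((X(s) | G(p)))=False (X(s) | G(p))=True X(s)=True s=True G(p)=False p=False
s_4={p,s}: G((X(s) | G(p)))=False (X(s) | G(p))=True X(s)=True s=True G(p)=False p=True
s_5={p,r,s}: G((X(s) | G(p)))=False (X(s) | G(p))=True X(s)=True s=True G(p)=False p=True
s_6={q,s}: G((X(s) | G(p)))=False (X(s) | G(p))=False X(s)=False s=True G(p)=False p=False
Evaluating at position 3: result = False

Answer: false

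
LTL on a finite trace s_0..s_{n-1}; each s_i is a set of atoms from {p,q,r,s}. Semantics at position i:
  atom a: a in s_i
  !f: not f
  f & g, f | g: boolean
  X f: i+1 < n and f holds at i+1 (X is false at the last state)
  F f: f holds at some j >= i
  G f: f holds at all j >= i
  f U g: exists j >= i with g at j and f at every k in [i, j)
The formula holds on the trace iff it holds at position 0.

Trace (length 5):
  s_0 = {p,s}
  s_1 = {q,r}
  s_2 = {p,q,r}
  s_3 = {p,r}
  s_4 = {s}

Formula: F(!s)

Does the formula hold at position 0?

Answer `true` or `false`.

Answer: true

Derivation:
s_0={p,s}: F(!s)=True !s=False s=True
s_1={q,r}: F(!s)=True !s=True s=False
s_2={p,q,r}: F(!s)=True !s=True s=False
s_3={p,r}: F(!s)=True !s=True s=False
s_4={s}: F(!s)=False !s=False s=True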